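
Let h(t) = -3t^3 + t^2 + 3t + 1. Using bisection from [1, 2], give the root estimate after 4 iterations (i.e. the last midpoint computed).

t = 1.5 gives h = -2.375, negative; keep [1, 1.5]
t = 1.25 gives h = 0.453125, positive; keep [1.25, 1.5]
t = 1.375 gives h = -0.783203, negative; keep [1.25, 1.375]
t = 1.3125 gives h = -0.1228, negative; keep [1.25, 1.3125]

1.3125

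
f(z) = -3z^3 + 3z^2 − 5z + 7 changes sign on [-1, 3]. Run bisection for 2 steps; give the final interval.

[1, 2]

z = 1 gives f = 2, positive; keep [1, 3]
z = 2 gives f = -15, negative; keep [1, 2]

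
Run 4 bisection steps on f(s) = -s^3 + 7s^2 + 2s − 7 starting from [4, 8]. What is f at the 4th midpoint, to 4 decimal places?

m = 6, f(m) = 41 (+); new bracket [6, 8]
m = 7, f(m) = 7 (+); new bracket [7, 8]
m = 7.5, f(m) = -20.125 (−); new bracket [7, 7.5]
m = 7.25, f(m) = -5.6406 (−); new bracket [7, 7.25]

-5.6406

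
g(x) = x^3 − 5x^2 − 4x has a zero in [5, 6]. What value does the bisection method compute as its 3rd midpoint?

5.625

midpoint 5.5: g = -6.875 < 0 → [5.5, 6]
midpoint 5.75: g = 1.796875 > 0 → [5.5, 5.75]
midpoint 5.625: g = -2.724609 < 0 → [5.625, 5.75]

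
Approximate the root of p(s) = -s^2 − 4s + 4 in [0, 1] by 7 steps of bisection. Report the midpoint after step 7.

0.8359375

m = 0.5, p(m) = 1.75 (+); new bracket [0.5, 1]
m = 0.75, p(m) = 0.4375 (+); new bracket [0.75, 1]
m = 0.875, p(m) = -0.265625 (−); new bracket [0.75, 0.875]
m = 0.8125, p(m) = 0.0898 (+); new bracket [0.8125, 0.875]
m = 0.84375, p(m) = -0.0869 (−); new bracket [0.8125, 0.84375]
m = 0.828125, p(m) = 0.0017 (+); new bracket [0.828125, 0.84375]
m = 0.8359375, p(m) = -0.0425 (−); new bracket [0.828125, 0.8359375]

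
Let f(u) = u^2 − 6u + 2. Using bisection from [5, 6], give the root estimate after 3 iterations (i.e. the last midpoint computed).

5.625

m = 5.5, f(m) = -0.75 (−); new bracket [5.5, 6]
m = 5.75, f(m) = 0.5625 (+); new bracket [5.5, 5.75]
m = 5.625, f(m) = -0.109375 (−); new bracket [5.625, 5.75]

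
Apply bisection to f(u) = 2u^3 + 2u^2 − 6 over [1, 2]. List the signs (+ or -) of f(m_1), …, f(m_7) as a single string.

m = 1.5, f(m) = 5.25 (+); new bracket [1, 1.5]
m = 1.25, f(m) = 1.03125 (+); new bracket [1, 1.25]
m = 1.125, f(m) = -0.621094 (−); new bracket [1.125, 1.25]
m = 1.1875, f(m) = 0.1694 (+); new bracket [1.125, 1.1875]
m = 1.15625, f(m) = -0.2346 (−); new bracket [1.15625, 1.1875]
m = 1.171875, f(m) = -0.0348 (−); new bracket [1.171875, 1.1875]
m = 1.1796875, f(m) = 0.0668 (+); new bracket [1.171875, 1.1796875]

++-+--+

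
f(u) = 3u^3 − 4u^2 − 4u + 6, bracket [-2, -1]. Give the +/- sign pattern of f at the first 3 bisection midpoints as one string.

u = -1.5 gives f = -7.125, negative; keep [-1.5, -1]
u = -1.25 gives f = -1.109375, negative; keep [-1.25, -1]
u = -1.125 gives f = 1.166016, positive; keep [-1.25, -1.125]

--+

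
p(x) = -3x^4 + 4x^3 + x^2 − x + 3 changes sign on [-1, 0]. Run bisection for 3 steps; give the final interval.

[-1, -0.875]

midpoint -0.5: p = 3.0625 > 0 → [-1, -0.5]
midpoint -0.75: p = 1.675781 > 0 → [-1, -0.75]
midpoint -0.875: p = 0.202393 > 0 → [-1, -0.875]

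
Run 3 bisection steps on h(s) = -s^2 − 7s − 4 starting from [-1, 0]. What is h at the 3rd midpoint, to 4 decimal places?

-0.0156

m = -0.5, h(m) = -0.75 (−); new bracket [-1, -0.5]
m = -0.75, h(m) = 0.6875 (+); new bracket [-0.75, -0.5]
m = -0.625, h(m) = -0.015625 (−); new bracket [-0.75, -0.625]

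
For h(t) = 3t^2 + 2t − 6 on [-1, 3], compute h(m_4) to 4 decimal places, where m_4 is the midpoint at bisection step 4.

1.1875

t = 1 gives h = -1, negative; keep [1, 3]
t = 2 gives h = 10, positive; keep [1, 2]
t = 1.5 gives h = 3.75, positive; keep [1, 1.5]
t = 1.25 gives h = 1.1875, positive; keep [1, 1.25]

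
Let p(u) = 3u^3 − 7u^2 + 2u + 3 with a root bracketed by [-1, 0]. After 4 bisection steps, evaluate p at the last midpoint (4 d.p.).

m = -0.5, p(m) = -0.125 (−); new bracket [-0.5, 0]
m = -0.25, p(m) = 2.015625 (+); new bracket [-0.5, -0.25]
m = -0.375, p(m) = 1.107422 (+); new bracket [-0.5, -0.375]
m = -0.4375, p(m) = 0.5339 (+); new bracket [-0.5, -0.4375]

0.5339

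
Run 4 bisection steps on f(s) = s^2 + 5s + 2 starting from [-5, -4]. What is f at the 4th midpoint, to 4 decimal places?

0.0039

midpoint -4.5: f = -0.25 < 0 → [-5, -4.5]
midpoint -4.75: f = 0.8125 > 0 → [-4.75, -4.5]
midpoint -4.625: f = 0.265625 > 0 → [-4.625, -4.5]
midpoint -4.5625: f = 0.0039 > 0 → [-4.5625, -4.5]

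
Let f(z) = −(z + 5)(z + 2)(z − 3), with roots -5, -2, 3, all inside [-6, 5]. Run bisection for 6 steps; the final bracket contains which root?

f(-0.5) = 23.625 > 0, so the root lies in [-0.5, 5]
f(2.25) = 23.109375 > 0, so the root lies in [2.25, 5]
f(3.625) = -30.322266 < 0, so the root lies in [2.25, 3.625]
f(2.9375) = 2.4495 > 0, so the root lies in [2.9375, 3.625]
f(3.28125) = -12.3006 < 0, so the root lies in [2.9375, 3.28125]
f(3.109375) = -4.5318 < 0, so the root lies in [2.9375, 3.109375]

3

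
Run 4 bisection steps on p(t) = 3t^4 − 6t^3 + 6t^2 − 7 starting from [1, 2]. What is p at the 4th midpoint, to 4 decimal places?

p(1.5) = 1.4375 > 0, so the root lies in [1, 1.5]
p(1.25) = -2.019531 < 0, so the root lies in [1.25, 1.5]
p(1.375) = -0.530518 < 0, so the root lies in [1.375, 1.5]
p(1.4375) = 0.3858 > 0, so the root lies in [1.375, 1.4375]

0.3858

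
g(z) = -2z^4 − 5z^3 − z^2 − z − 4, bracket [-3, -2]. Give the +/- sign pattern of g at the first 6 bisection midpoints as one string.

z = -2.5 gives g = -7.75, negative; keep [-2.5, -2]
z = -2.25 gives g = -1.117188, negative; keep [-2.25, -2]
z = -2.125 gives g = 0.806152, positive; keep [-2.25, -2.125]
z = -2.1875 gives g = -0.0555, negative; keep [-2.1875, -2.125]
z = -2.15625 gives g = 0.3992, positive; keep [-2.1875, -2.15625]
z = -2.171875 gives g = 0.178, positive; keep [-2.1875, -2.171875]

--+-++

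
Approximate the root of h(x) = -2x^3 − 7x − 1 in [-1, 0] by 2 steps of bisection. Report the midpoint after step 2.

x = -0.5 gives h = 2.75, positive; keep [-0.5, 0]
x = -0.25 gives h = 0.78125, positive; keep [-0.25, 0]

-0.25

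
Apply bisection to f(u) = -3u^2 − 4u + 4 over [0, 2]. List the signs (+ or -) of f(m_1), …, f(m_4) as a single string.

-+-+

midpoint 1: f = -3 < 0 → [0, 1]
midpoint 0.5: f = 1.25 > 0 → [0.5, 1]
midpoint 0.75: f = -0.6875 < 0 → [0.5, 0.75]
midpoint 0.625: f = 0.3281 > 0 → [0.625, 0.75]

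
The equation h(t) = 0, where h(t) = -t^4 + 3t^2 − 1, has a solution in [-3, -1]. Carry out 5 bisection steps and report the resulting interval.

t = -2 gives h = -5, negative; keep [-2, -1]
t = -1.5 gives h = 0.6875, positive; keep [-2, -1.5]
t = -1.75 gives h = -1.191406, negative; keep [-1.75, -1.5]
t = -1.625 gives h = -0.051, negative; keep [-1.625, -1.5]
t = -1.5625 gives h = 0.3638, positive; keep [-1.625, -1.5625]

[-1.625, -1.5625]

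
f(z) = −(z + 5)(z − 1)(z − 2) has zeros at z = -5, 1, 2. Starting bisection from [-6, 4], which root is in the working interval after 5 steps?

-5

midpoint -1: f = -24 < 0 → [-6, -1]
midpoint -3.5: f = -37.125 < 0 → [-6, -3.5]
midpoint -4.75: f = -9.703125 < 0 → [-6, -4.75]
midpoint -5.375: f = 17.6309 > 0 → [-5.375, -4.75]
midpoint -5.0625: f = 2.676 > 0 → [-5.0625, -4.75]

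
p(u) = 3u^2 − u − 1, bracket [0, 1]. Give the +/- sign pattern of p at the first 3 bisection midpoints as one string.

p(0.5) = -0.75 < 0, so the root lies in [0.5, 1]
p(0.75) = -0.0625 < 0, so the root lies in [0.75, 1]
p(0.875) = 0.421875 > 0, so the root lies in [0.75, 0.875]

--+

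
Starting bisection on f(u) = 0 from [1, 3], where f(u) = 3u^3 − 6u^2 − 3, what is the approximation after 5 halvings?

2.1875

f(2) = -3 < 0, so the root lies in [2, 3]
f(2.5) = 6.375 > 0, so the root lies in [2, 2.5]
f(2.25) = 0.796875 > 0, so the root lies in [2, 2.25]
f(2.125) = -1.3066 < 0, so the root lies in [2.125, 2.25]
f(2.1875) = -0.3083 < 0, so the root lies in [2.1875, 2.25]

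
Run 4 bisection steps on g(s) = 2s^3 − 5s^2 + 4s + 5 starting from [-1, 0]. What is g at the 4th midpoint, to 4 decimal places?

m = -0.5, g(m) = 1.5 (+); new bracket [-1, -0.5]
m = -0.75, g(m) = -1.65625 (−); new bracket [-0.75, -0.5]
m = -0.625, g(m) = 0.058594 (+); new bracket [-0.75, -0.625]
m = -0.6875, g(m) = -0.7632 (−); new bracket [-0.6875, -0.625]

-0.7632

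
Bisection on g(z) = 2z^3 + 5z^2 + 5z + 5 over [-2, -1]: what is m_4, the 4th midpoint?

midpoint -1.5: g = 2 > 0 → [-2, -1.5]
midpoint -1.75: g = 0.84375 > 0 → [-2, -1.75]
midpoint -1.875: g = 0.019531 > 0 → [-2, -1.875]
midpoint -1.9375: g = -0.4644 < 0 → [-1.9375, -1.875]

-1.9375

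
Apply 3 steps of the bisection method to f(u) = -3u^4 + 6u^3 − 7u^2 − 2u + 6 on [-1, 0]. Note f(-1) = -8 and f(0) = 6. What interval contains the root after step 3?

[-0.875, -0.75]

midpoint -0.5: f = 4.3125 > 0 → [-1, -0.5]
midpoint -0.75: f = 0.082031 > 0 → [-1, -0.75]
midpoint -0.875: f = -3.387451 < 0 → [-0.875, -0.75]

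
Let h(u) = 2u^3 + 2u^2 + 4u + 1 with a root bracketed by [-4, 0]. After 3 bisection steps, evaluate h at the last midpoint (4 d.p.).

-0.7500

u = -2 gives h = -15, negative; keep [-2, 0]
u = -1 gives h = -3, negative; keep [-1, 0]
u = -0.5 gives h = -0.75, negative; keep [-0.5, 0]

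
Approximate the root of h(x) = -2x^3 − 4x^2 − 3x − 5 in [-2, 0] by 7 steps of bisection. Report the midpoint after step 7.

x = -1 gives h = -4, negative; keep [-2, -1]
x = -1.5 gives h = -2.75, negative; keep [-2, -1.5]
x = -1.75 gives h = -1.28125, negative; keep [-2, -1.75]
x = -1.875 gives h = -0.2539, negative; keep [-2, -1.875]
x = -1.9375 gives h = 0.3433, positive; keep [-1.9375, -1.875]
x = -1.90625 gives h = 0.0374, positive; keep [-1.90625, -1.875]
x = -1.890625 gives h = -0.11, negative; keep [-1.90625, -1.890625]

-1.890625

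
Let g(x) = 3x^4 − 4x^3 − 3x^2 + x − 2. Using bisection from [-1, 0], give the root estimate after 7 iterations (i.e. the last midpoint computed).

-0.9296875

midpoint -0.5: g = -2.5625 < 0 → [-1, -0.5]
midpoint -0.75: g = -1.800781 < 0 → [-1, -0.75]
midpoint -0.875: g = -0.733643 < 0 → [-1, -0.875]
midpoint -0.9375: g = 0.0391 > 0 → [-0.9375, -0.875]
midpoint -0.90625: g = -0.3694 < 0 → [-0.9375, -0.90625]
midpoint -0.921875: g = -0.1708 < 0 → [-0.9375, -0.921875]
midpoint -0.9296875: g = -0.0673 < 0 → [-0.9375, -0.9296875]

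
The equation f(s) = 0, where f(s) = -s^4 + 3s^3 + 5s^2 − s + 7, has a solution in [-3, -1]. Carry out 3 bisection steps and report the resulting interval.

[-1.75, -1.5]

s = -2 gives f = -11, negative; keep [-2, -1]
s = -1.5 gives f = 4.5625, positive; keep [-2, -1.5]
s = -1.75 gives f = -1.394531, negative; keep [-1.75, -1.5]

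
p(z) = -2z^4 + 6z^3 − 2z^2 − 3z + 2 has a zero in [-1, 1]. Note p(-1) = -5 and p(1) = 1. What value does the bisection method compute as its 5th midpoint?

m = 0, p(m) = 2 (+); new bracket [-1, 0]
m = -0.5, p(m) = 2.125 (+); new bracket [-1, -0.5]
m = -0.75, p(m) = -0.039062 (−); new bracket [-0.75, -0.5]
m = -0.625, p(m) = 1.3237 (+); new bracket [-0.75, -0.625]
m = -0.6875, p(m) = 0.7207 (+); new bracket [-0.75, -0.6875]

-0.6875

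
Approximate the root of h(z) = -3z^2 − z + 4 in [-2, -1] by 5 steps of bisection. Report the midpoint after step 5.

-1.34375

m = -1.5, h(m) = -1.25 (−); new bracket [-1.5, -1]
m = -1.25, h(m) = 0.5625 (+); new bracket [-1.5, -1.25]
m = -1.375, h(m) = -0.296875 (−); new bracket [-1.375, -1.25]
m = -1.3125, h(m) = 0.1445 (+); new bracket [-1.375, -1.3125]
m = -1.34375, h(m) = -0.0732 (−); new bracket [-1.34375, -1.3125]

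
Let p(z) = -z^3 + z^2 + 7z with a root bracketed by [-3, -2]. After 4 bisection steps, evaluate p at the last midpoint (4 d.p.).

midpoint -2.5: p = 4.375 > 0 → [-2.5, -2]
midpoint -2.25: p = 0.703125 > 0 → [-2.25, -2]
midpoint -2.125: p = -0.763672 < 0 → [-2.25, -2.125]
midpoint -2.1875: p = -0.0598 < 0 → [-2.25, -2.1875]

-0.0598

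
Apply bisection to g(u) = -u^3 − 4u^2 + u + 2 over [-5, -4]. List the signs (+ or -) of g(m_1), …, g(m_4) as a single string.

m = -4.5, g(m) = 7.625 (+); new bracket [-4.5, -4]
m = -4.25, g(m) = 2.265625 (+); new bracket [-4.25, -4]
m = -4.125, g(m) = 0.001953 (+); new bracket [-4.125, -4]
m = -4.0625, g(m) = -1.031 (−); new bracket [-4.125, -4.0625]

+++-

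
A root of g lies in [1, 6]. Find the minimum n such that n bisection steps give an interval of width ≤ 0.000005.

20

Width after n steps is 5/2^n. Need 2^n ≥ 5/0.000005 = 1000000.
2^19 = 524288 < 1000000 ≤ 2^20 = 1048576, so n = 20.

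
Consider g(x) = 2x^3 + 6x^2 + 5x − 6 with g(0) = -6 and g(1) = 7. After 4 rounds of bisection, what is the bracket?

[0.625, 0.6875]

midpoint 0.5: g = -1.75 < 0 → [0.5, 1]
midpoint 0.75: g = 1.96875 > 0 → [0.5, 0.75]
midpoint 0.625: g = -0.042969 < 0 → [0.625, 0.75]
midpoint 0.6875: g = 0.9233 > 0 → [0.625, 0.6875]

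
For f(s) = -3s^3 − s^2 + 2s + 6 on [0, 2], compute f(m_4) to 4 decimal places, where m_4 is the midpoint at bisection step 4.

s = 1 gives f = 4, positive; keep [1, 2]
s = 1.5 gives f = -3.375, negative; keep [1, 1.5]
s = 1.25 gives f = 1.078125, positive; keep [1.25, 1.5]
s = 1.375 gives f = -0.9395, negative; keep [1.25, 1.375]

-0.9395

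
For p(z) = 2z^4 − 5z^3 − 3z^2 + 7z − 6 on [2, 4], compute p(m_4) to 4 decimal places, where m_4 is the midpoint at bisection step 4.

p(3) = 15 > 0, so the root lies in [2, 3]
p(2.5) = -7.25 < 0, so the root lies in [2.5, 3]
p(2.75) = 0.960938 > 0, so the root lies in [2.5, 2.75]
p(2.625) = -3.7749 < 0, so the root lies in [2.625, 2.75]

-3.7749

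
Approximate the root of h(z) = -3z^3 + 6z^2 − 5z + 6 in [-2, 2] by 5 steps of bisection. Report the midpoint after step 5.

h(0) = 6 > 0, so the root lies in [0, 2]
h(1) = 4 > 0, so the root lies in [1, 2]
h(1.5) = 1.875 > 0, so the root lies in [1.5, 2]
h(1.75) = -0.4531 < 0, so the root lies in [1.5, 1.75]
h(1.625) = 0.8457 > 0, so the root lies in [1.625, 1.75]

1.625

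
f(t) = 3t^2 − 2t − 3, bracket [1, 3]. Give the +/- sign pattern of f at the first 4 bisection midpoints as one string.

++--

midpoint 2: f = 5 > 0 → [1, 2]
midpoint 1.5: f = 0.75 > 0 → [1, 1.5]
midpoint 1.25: f = -0.8125 < 0 → [1.25, 1.5]
midpoint 1.375: f = -0.0781 < 0 → [1.375, 1.5]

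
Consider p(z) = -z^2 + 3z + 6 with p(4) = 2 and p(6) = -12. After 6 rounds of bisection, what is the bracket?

z = 5 gives p = -4, negative; keep [4, 5]
z = 4.5 gives p = -0.75, negative; keep [4, 4.5]
z = 4.25 gives p = 0.6875, positive; keep [4.25, 4.5]
z = 4.375 gives p = -0.0156, negative; keep [4.25, 4.375]
z = 4.3125 gives p = 0.3398, positive; keep [4.3125, 4.375]
z = 4.34375 gives p = 0.1631, positive; keep [4.34375, 4.375]

[4.34375, 4.375]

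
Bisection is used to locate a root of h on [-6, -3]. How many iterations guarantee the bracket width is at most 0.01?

Width after n steps is 3/2^n. Need 2^n ≥ 3/0.01 = 300.
2^8 = 256 < 300 ≤ 2^9 = 512, so n = 9.

9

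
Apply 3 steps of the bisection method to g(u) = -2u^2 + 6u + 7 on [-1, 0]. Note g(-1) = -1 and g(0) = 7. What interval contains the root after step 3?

[-1, -0.875]

midpoint -0.5: g = 3.5 > 0 → [-1, -0.5]
midpoint -0.75: g = 1.375 > 0 → [-1, -0.75]
midpoint -0.875: g = 0.21875 > 0 → [-1, -0.875]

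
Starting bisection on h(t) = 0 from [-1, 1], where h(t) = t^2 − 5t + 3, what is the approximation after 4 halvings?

0.625

t = 0 gives h = 3, positive; keep [0, 1]
t = 0.5 gives h = 0.75, positive; keep [0.5, 1]
t = 0.75 gives h = -0.1875, negative; keep [0.5, 0.75]
t = 0.625 gives h = 0.2656, positive; keep [0.625, 0.75]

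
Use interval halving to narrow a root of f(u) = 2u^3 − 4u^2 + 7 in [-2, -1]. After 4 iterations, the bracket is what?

f(-1.5) = -8.75 < 0, so the root lies in [-1.5, -1]
f(-1.25) = -3.15625 < 0, so the root lies in [-1.25, -1]
f(-1.125) = -0.910156 < 0, so the root lies in [-1.125, -1]
f(-1.0625) = 0.0854 > 0, so the root lies in [-1.125, -1.0625]

[-1.125, -1.0625]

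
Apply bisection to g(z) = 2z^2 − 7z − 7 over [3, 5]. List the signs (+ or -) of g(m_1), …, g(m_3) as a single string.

-+-

g(4) = -3 < 0, so the root lies in [4, 5]
g(4.5) = 2 > 0, so the root lies in [4, 4.5]
g(4.25) = -0.625 < 0, so the root lies in [4.25, 4.5]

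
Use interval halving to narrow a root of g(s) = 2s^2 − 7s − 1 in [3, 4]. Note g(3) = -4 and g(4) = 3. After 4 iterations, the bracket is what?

[3.625, 3.6875]

s = 3.5 gives g = -1, negative; keep [3.5, 4]
s = 3.75 gives g = 0.875, positive; keep [3.5, 3.75]
s = 3.625 gives g = -0.09375, negative; keep [3.625, 3.75]
s = 3.6875 gives g = 0.3828, positive; keep [3.625, 3.6875]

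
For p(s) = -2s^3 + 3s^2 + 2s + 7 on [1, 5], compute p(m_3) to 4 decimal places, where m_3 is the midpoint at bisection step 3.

midpoint 3: p = -14 < 0 → [1, 3]
midpoint 2: p = 7 > 0 → [2, 3]
midpoint 2.5: p = -0.5 < 0 → [2, 2.5]

-0.5000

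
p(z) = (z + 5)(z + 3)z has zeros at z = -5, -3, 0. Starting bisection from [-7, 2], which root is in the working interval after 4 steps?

0

p(-2.5) = -3.125 < 0, so the root lies in [-2.5, 2]
p(-0.25) = -3.265625 < 0, so the root lies in [-0.25, 2]
p(0.875) = 19.919922 > 0, so the root lies in [-0.25, 0.875]
p(0.3125) = 5.4993 > 0, so the root lies in [-0.25, 0.3125]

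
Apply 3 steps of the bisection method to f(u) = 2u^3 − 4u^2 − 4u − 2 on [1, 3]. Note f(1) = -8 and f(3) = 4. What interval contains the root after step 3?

[2.75, 3]

midpoint 2: f = -10 < 0 → [2, 3]
midpoint 2.5: f = -5.75 < 0 → [2.5, 3]
midpoint 2.75: f = -1.65625 < 0 → [2.75, 3]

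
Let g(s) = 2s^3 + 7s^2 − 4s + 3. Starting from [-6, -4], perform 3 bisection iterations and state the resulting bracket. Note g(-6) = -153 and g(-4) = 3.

midpoint -5: g = -52 < 0 → [-5, -4]
midpoint -4.5: g = -19.5 < 0 → [-4.5, -4]
midpoint -4.25: g = -7.09375 < 0 → [-4.25, -4]

[-4.25, -4]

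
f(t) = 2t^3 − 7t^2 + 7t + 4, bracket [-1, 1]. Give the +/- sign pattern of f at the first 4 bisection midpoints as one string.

t = 0 gives f = 4, positive; keep [-1, 0]
t = -0.5 gives f = -1.5, negative; keep [-0.5, 0]
t = -0.25 gives f = 1.78125, positive; keep [-0.5, -0.25]
t = -0.375 gives f = 0.2852, positive; keep [-0.5, -0.375]

+-++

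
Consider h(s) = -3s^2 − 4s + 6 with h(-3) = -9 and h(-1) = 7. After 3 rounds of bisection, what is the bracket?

[-2.25, -2]

midpoint -2: h = 2 > 0 → [-3, -2]
midpoint -2.5: h = -2.75 < 0 → [-2.5, -2]
midpoint -2.25: h = -0.1875 < 0 → [-2.25, -2]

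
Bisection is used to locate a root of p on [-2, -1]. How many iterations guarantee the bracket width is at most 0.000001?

20

Width after n steps is 1/2^n. Need 2^n ≥ 1/0.000001 = 1000000.
2^19 = 524288 < 1000000 ≤ 2^20 = 1048576, so n = 20.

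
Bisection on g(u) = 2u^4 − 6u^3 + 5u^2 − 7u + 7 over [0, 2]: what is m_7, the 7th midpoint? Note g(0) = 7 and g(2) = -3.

1.140625

midpoint 1: g = 1 > 0 → [1, 2]
midpoint 1.5: g = -2.375 < 0 → [1, 1.5]
midpoint 1.25: g = -0.773438 < 0 → [1, 1.25]
midpoint 1.125: g = 0.1138 > 0 → [1.125, 1.25]
midpoint 1.1875: g = -0.332 < 0 → [1.125, 1.1875]
midpoint 1.15625: g = -0.1093 < 0 → [1.125, 1.15625]
midpoint 1.140625: g = 0.0022 > 0 → [1.140625, 1.15625]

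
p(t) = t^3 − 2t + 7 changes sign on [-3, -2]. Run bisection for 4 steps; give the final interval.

midpoint -2.5: p = -3.625 < 0 → [-2.5, -2]
midpoint -2.25: p = 0.109375 > 0 → [-2.5, -2.25]
midpoint -2.375: p = -1.646484 < 0 → [-2.375, -2.25]
midpoint -2.3125: p = -0.7415 < 0 → [-2.3125, -2.25]

[-2.3125, -2.25]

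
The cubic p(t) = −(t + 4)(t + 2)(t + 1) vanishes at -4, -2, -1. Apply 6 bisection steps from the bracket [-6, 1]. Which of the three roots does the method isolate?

-4

midpoint -2.5: p = -1.125 < 0 → [-6, -2.5]
midpoint -4.25: p = 1.828125 > 0 → [-4.25, -2.5]
midpoint -3.375: p = -2.041016 < 0 → [-4.25, -3.375]
midpoint -3.8125: p = -0.9558 < 0 → [-4.25, -3.8125]
midpoint -4.03125: p = 0.1924 > 0 → [-4.03125, -3.8125]
midpoint -3.921875: p = -0.4387 < 0 → [-4.03125, -3.921875]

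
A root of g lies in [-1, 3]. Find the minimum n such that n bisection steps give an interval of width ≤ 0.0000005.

23

Width after n steps is 4/2^n. Need 2^n ≥ 4/0.0000005 = 8000000.
2^22 = 4194304 < 8000000 ≤ 2^23 = 8388608, so n = 23.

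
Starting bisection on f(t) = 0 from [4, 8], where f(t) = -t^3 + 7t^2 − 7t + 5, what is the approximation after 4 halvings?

5.75

midpoint 6: f = -1 < 0 → [4, 6]
midpoint 5: f = 20 > 0 → [5, 6]
midpoint 5.5: f = 11.875 > 0 → [5.5, 6]
midpoint 5.75: f = 6.0781 > 0 → [5.75, 6]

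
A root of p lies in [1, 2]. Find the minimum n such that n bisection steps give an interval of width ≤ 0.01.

Width after n steps is 1/2^n. Need 2^n ≥ 1/0.01 = 100.
2^6 = 64 < 100 ≤ 2^7 = 128, so n = 7.

7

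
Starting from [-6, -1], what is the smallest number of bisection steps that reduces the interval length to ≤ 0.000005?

Width after n steps is 5/2^n. Need 2^n ≥ 5/0.000005 = 1000000.
2^19 = 524288 < 1000000 ≤ 2^20 = 1048576, so n = 20.

20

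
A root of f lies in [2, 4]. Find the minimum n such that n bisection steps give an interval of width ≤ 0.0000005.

Width after n steps is 2/2^n. Need 2^n ≥ 2/0.0000005 = 4000000.
2^21 = 2097152 < 4000000 ≤ 2^22 = 4194304, so n = 22.

22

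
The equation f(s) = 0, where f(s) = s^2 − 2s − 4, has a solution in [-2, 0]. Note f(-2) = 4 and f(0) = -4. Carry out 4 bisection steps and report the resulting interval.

[-1.25, -1.125]

s = -1 gives f = -1, negative; keep [-2, -1]
s = -1.5 gives f = 1.25, positive; keep [-1.5, -1]
s = -1.25 gives f = 0.0625, positive; keep [-1.25, -1]
s = -1.125 gives f = -0.4844, negative; keep [-1.25, -1.125]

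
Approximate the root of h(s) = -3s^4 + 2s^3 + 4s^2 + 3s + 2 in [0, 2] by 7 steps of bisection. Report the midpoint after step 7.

1.828125

midpoint 1: h = 8 > 0 → [1, 2]
midpoint 1.5: h = 7.0625 > 0 → [1.5, 2]
midpoint 1.75: h = 2.082031 > 0 → [1.75, 2]
midpoint 1.875: h = -2.2078 < 0 → [1.75, 1.875]
midpoint 1.8125: h = 0.1101 > 0 → [1.8125, 1.875]
midpoint 1.84375: h = -1.0038 < 0 → [1.8125, 1.84375]
midpoint 1.828125: h = -0.4358 < 0 → [1.8125, 1.828125]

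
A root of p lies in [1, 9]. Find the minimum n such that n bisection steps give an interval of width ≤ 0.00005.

Width after n steps is 8/2^n. Need 2^n ≥ 8/0.00005 = 160000.
2^17 = 131072 < 160000 ≤ 2^18 = 262144, so n = 18.

18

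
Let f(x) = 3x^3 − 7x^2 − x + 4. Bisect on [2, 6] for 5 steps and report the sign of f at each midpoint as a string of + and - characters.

midpoint 4: f = 80 > 0 → [2, 4]
midpoint 3: f = 19 > 0 → [2, 3]
midpoint 2.5: f = 4.625 > 0 → [2, 2.5]
midpoint 2.25: f = 0.4844 > 0 → [2, 2.25]
midpoint 2.125: f = -0.9473 < 0 → [2.125, 2.25]

++++-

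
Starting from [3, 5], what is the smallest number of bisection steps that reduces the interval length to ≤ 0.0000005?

Width after n steps is 2/2^n. Need 2^n ≥ 2/0.0000005 = 4000000.
2^21 = 2097152 < 4000000 ≤ 2^22 = 4194304, so n = 22.

22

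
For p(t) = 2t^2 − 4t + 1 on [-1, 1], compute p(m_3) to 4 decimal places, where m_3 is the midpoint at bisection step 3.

p(0) = 1 > 0, so the root lies in [0, 1]
p(0.5) = -0.5 < 0, so the root lies in [0, 0.5]
p(0.25) = 0.125 > 0, so the root lies in [0.25, 0.5]

0.1250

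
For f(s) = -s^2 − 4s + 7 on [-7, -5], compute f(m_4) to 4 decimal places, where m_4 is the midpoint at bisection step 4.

-0.3906

f(-6) = -5 < 0, so the root lies in [-6, -5]
f(-5.5) = -1.25 < 0, so the root lies in [-5.5, -5]
f(-5.25) = 0.4375 > 0, so the root lies in [-5.5, -5.25]
f(-5.375) = -0.3906 < 0, so the root lies in [-5.375, -5.25]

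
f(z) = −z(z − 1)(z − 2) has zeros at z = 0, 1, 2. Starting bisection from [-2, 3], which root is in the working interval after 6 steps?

m = 0.5, f(m) = -0.375 (−); new bracket [-2, 0.5]
m = -0.75, f(m) = 3.609375 (+); new bracket [-0.75, 0.5]
m = -0.125, f(m) = 0.298828 (+); new bracket [-0.125, 0.5]
m = 0.1875, f(m) = -0.2761 (−); new bracket [-0.125, 0.1875]
m = 0.03125, f(m) = -0.0596 (−); new bracket [-0.125, 0.03125]
m = -0.046875, f(m) = 0.1004 (+); new bracket [-0.046875, 0.03125]

0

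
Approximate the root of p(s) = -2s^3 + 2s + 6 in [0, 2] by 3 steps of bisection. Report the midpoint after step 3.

1.75

s = 1 gives p = 6, positive; keep [1, 2]
s = 1.5 gives p = 2.25, positive; keep [1.5, 2]
s = 1.75 gives p = -1.21875, negative; keep [1.5, 1.75]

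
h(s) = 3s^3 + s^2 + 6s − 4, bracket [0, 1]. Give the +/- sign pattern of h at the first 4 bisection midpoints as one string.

-+++

s = 0.5 gives h = -0.375, negative; keep [0.5, 1]
s = 0.75 gives h = 2.328125, positive; keep [0.5, 0.75]
s = 0.625 gives h = 0.873047, positive; keep [0.5, 0.625]
s = 0.5625 gives h = 0.2253, positive; keep [0.5, 0.5625]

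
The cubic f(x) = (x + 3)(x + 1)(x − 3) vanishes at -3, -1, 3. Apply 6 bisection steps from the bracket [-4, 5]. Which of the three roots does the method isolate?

3

m = 0.5, f(m) = -13.125 (−); new bracket [0.5, 5]
m = 2.75, f(m) = -5.390625 (−); new bracket [2.75, 5]
m = 3.875, f(m) = 29.326172 (+); new bracket [2.75, 3.875]
m = 3.3125, f(m) = 8.5071 (+); new bracket [2.75, 3.3125]
m = 3.03125, f(m) = 0.7598 (+); new bracket [2.75, 3.03125]
m = 2.890625, f(m) = -2.5067 (−); new bracket [2.890625, 3.03125]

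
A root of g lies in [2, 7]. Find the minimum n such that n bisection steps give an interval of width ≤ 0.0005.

14

Width after n steps is 5/2^n. Need 2^n ≥ 5/0.0005 = 10000.
2^13 = 8192 < 10000 ≤ 2^14 = 16384, so n = 14.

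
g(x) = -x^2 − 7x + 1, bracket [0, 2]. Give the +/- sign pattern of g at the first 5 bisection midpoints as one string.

x = 1 gives g = -7, negative; keep [0, 1]
x = 0.5 gives g = -2.75, negative; keep [0, 0.5]
x = 0.25 gives g = -0.8125, negative; keep [0, 0.25]
x = 0.125 gives g = 0.1094, positive; keep [0.125, 0.25]
x = 0.1875 gives g = -0.3477, negative; keep [0.125, 0.1875]

---+-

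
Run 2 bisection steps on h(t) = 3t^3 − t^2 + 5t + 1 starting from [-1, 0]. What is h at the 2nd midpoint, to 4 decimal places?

h(-0.5) = -2.125 < 0, so the root lies in [-0.5, 0]
h(-0.25) = -0.359375 < 0, so the root lies in [-0.25, 0]

-0.3594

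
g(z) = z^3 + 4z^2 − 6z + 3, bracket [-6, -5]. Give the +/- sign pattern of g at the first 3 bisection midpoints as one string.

-+-

z = -5.5 gives g = -9.375, negative; keep [-5.5, -5]
z = -5.25 gives g = 0.046875, positive; keep [-5.5, -5.25]
z = -5.375 gives g = -4.474609, negative; keep [-5.375, -5.25]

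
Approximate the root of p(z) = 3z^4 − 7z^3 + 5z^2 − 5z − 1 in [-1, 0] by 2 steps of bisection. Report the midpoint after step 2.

-0.25

z = -0.5 gives p = 3.8125, positive; keep [-0.5, 0]
z = -0.25 gives p = 0.683594, positive; keep [-0.25, 0]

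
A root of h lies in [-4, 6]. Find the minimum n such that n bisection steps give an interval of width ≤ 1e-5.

Width after n steps is 10/2^n. Need 2^n ≥ 10/1e-5 = 1000000.
2^19 = 524288 < 1000000 ≤ 2^20 = 1048576, so n = 20.

20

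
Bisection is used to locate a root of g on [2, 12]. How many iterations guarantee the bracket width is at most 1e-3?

14

Width after n steps is 10/2^n. Need 2^n ≥ 10/1e-3 = 10000.
2^13 = 8192 < 10000 ≤ 2^14 = 16384, so n = 14.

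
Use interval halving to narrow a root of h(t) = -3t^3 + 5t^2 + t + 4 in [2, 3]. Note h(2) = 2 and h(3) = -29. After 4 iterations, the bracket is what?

[2.0625, 2.125]

m = 2.5, h(m) = -9.125 (−); new bracket [2, 2.5]
m = 2.25, h(m) = -2.609375 (−); new bracket [2, 2.25]
m = 2.125, h(m) = -0.083984 (−); new bracket [2, 2.125]
m = 2.0625, h(m) = 1.011 (+); new bracket [2.0625, 2.125]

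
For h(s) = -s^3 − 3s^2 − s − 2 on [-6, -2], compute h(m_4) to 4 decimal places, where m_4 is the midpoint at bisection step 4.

-1.1406

midpoint -4: h = 18 > 0 → [-4, -2]
midpoint -3: h = 1 > 0 → [-3, -2]
midpoint -2.5: h = -2.625 < 0 → [-3, -2.5]
midpoint -2.75: h = -1.1406 < 0 → [-3, -2.75]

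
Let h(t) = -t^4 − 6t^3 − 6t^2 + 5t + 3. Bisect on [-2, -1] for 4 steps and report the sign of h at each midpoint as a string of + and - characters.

h(-1.5) = -2.8125 < 0, so the root lies in [-2, -1.5]
h(-1.75) = -1.347656 < 0, so the root lies in [-2, -1.75]
h(-1.875) = -0.277588 < 0, so the root lies in [-2, -1.875]
h(-1.9375) = 0.3364 > 0, so the root lies in [-1.9375, -1.875]

---+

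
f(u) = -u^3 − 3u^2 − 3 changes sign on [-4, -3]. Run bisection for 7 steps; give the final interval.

midpoint -3.5: f = 3.125 > 0 → [-3.5, -3]
midpoint -3.25: f = -0.359375 < 0 → [-3.5, -3.25]
midpoint -3.375: f = 1.271484 > 0 → [-3.375, -3.25]
midpoint -3.3125: f = 0.429 > 0 → [-3.3125, -3.25]
midpoint -3.28125: f = 0.0281 > 0 → [-3.28125, -3.25]
midpoint -3.265625: f = -0.1673 < 0 → [-3.28125, -3.265625]
midpoint -3.2734375: f = -0.07 < 0 → [-3.28125, -3.2734375]

[-3.28125, -3.2734375]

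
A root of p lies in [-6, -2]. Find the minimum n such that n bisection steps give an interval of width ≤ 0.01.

9

Width after n steps is 4/2^n. Need 2^n ≥ 4/0.01 = 400.
2^8 = 256 < 400 ≤ 2^9 = 512, so n = 9.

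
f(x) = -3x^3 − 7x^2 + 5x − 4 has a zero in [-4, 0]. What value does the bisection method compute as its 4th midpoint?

-3.25

m = -2, f(m) = -18 (−); new bracket [-4, -2]
m = -3, f(m) = -1 (−); new bracket [-4, -3]
m = -3.5, f(m) = 21.375 (+); new bracket [-3.5, -3]
m = -3.25, f(m) = 8.7969 (+); new bracket [-3.25, -3]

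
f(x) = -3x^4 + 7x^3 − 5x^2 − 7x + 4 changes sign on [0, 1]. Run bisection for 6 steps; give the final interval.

midpoint 0.5: f = -0.0625 < 0 → [0, 0.5]
midpoint 0.25: f = 2.035156 > 0 → [0.25, 0.5]
midpoint 0.375: f = 0.981689 > 0 → [0.375, 0.5]
midpoint 0.4375: f = 0.4567 > 0 → [0.4375, 0.5]
midpoint 0.46875: f = 0.1963 > 0 → [0.46875, 0.5]
midpoint 0.484375: f = 0.0666 > 0 → [0.484375, 0.5]

[0.484375, 0.5]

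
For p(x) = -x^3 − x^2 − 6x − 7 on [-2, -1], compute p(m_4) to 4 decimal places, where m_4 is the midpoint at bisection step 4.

p(-1.5) = 3.125 > 0, so the root lies in [-1.5, -1]
p(-1.25) = 0.890625 > 0, so the root lies in [-1.25, -1]
p(-1.125) = -0.091797 < 0, so the root lies in [-1.25, -1.125]
p(-1.1875) = 0.3894 > 0, so the root lies in [-1.1875, -1.125]

0.3894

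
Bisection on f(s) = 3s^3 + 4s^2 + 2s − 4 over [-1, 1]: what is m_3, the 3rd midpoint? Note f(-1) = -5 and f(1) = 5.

s = 0 gives f = -4, negative; keep [0, 1]
s = 0.5 gives f = -1.625, negative; keep [0.5, 1]
s = 0.75 gives f = 1.015625, positive; keep [0.5, 0.75]

0.75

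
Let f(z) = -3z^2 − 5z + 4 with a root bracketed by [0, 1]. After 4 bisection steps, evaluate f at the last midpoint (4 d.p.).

m = 0.5, f(m) = 0.75 (+); new bracket [0.5, 1]
m = 0.75, f(m) = -1.4375 (−); new bracket [0.5, 0.75]
m = 0.625, f(m) = -0.296875 (−); new bracket [0.5, 0.625]
m = 0.5625, f(m) = 0.2383 (+); new bracket [0.5625, 0.625]

0.2383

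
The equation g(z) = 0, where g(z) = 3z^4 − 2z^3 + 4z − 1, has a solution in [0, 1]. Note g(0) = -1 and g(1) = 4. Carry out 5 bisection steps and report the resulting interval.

g(0.5) = 0.9375 > 0, so the root lies in [0, 0.5]
g(0.25) = -0.019531 < 0, so the root lies in [0.25, 0.5]
g(0.375) = 0.453857 > 0, so the root lies in [0.25, 0.375]
g(0.3125) = 0.2176 > 0, so the root lies in [0.25, 0.3125]
g(0.28125) = 0.0993 > 0, so the root lies in [0.25, 0.28125]

[0.25, 0.28125]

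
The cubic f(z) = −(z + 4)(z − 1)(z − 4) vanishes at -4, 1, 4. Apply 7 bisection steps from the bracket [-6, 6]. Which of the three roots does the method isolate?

m = 0, f(m) = -16 (−); new bracket [-6, 0]
m = -3, f(m) = -28 (−); new bracket [-6, -3]
m = -4.5, f(m) = 23.375 (+); new bracket [-4.5, -3]
m = -3.75, f(m) = -9.2031 (−); new bracket [-4.5, -3.75]
m = -4.125, f(m) = 5.2051 (+); new bracket [-4.125, -3.75]
m = -3.9375, f(m) = -2.4495 (−); new bracket [-4.125, -3.9375]
m = -4.03125, f(m) = 1.2627 (+); new bracket [-4.03125, -3.9375]

-4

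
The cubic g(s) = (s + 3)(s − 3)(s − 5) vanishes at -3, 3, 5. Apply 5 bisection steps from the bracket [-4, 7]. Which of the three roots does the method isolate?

s = 1.5 gives g = 23.625, positive; keep [-4, 1.5]
s = -1.25 gives g = 46.484375, positive; keep [-4, -1.25]
s = -2.625 gives g = 16.083984, positive; keep [-4, -2.625]
s = -3.3125 gives g = -16.3977, negative; keep [-3.3125, -2.625]
s = -2.96875 gives g = 1.4864, positive; keep [-3.3125, -2.96875]

-3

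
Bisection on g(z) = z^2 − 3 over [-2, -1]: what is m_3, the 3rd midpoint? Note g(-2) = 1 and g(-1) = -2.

-1.625

g(-1.5) = -0.75 < 0, so the root lies in [-2, -1.5]
g(-1.75) = 0.0625 > 0, so the root lies in [-1.75, -1.5]
g(-1.625) = -0.359375 < 0, so the root lies in [-1.75, -1.625]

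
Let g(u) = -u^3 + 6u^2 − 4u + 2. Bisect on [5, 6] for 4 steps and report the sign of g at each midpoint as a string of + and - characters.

-+-+

g(5.5) = -4.875 < 0, so the root lies in [5, 5.5]
g(5.25) = 1.671875 > 0, so the root lies in [5.25, 5.5]
g(5.375) = -1.443359 < 0, so the root lies in [5.25, 5.375]
g(5.3125) = 0.1531 > 0, so the root lies in [5.3125, 5.375]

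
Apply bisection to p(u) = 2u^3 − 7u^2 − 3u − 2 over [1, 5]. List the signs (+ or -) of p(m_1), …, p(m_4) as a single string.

-+--

m = 3, p(m) = -20 (−); new bracket [3, 5]
m = 4, p(m) = 2 (+); new bracket [3, 4]
m = 3.5, p(m) = -12.5 (−); new bracket [3.5, 4]
m = 3.75, p(m) = -6.2188 (−); new bracket [3.75, 4]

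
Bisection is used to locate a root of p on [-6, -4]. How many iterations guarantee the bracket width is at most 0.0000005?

22

Width after n steps is 2/2^n. Need 2^n ≥ 2/0.0000005 = 4000000.
2^21 = 2097152 < 4000000 ≤ 2^22 = 4194304, so n = 22.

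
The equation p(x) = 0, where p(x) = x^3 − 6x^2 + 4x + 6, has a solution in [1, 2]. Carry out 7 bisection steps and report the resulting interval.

[1.7421875, 1.75]

midpoint 1.5: p = 1.875 > 0 → [1.5, 2]
midpoint 1.75: p = -0.015625 < 0 → [1.5, 1.75]
midpoint 1.625: p = 0.947266 > 0 → [1.625, 1.75]
midpoint 1.6875: p = 0.4695 > 0 → [1.6875, 1.75]
midpoint 1.71875: p = 0.2278 > 0 → [1.71875, 1.75]
midpoint 1.734375: p = 0.1063 > 0 → [1.734375, 1.75]
midpoint 1.7421875: p = 0.0454 > 0 → [1.7421875, 1.75]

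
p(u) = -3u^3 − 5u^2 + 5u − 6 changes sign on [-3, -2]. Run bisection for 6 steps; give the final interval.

[-2.609375, -2.59375]

m = -2.5, p(m) = -2.875 (−); new bracket [-3, -2.5]
m = -2.75, p(m) = 4.828125 (+); new bracket [-2.75, -2.5]
m = -2.625, p(m) = 0.685547 (+); new bracket [-2.625, -2.5]
m = -2.5625, p(m) = -1.1653 (−); new bracket [-2.625, -2.5625]
m = -2.59375, p(m) = -0.2578 (−); new bracket [-2.625, -2.59375]
m = -2.609375, p(m) = 0.2094 (+); new bracket [-2.609375, -2.59375]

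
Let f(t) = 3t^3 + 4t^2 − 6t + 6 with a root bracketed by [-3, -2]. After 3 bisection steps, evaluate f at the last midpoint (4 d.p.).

2.6230

t = -2.5 gives f = -0.875, negative; keep [-2.5, -2]
t = -2.25 gives f = 5.578125, positive; keep [-2.5, -2.25]
t = -2.375 gives f = 2.623047, positive; keep [-2.5, -2.375]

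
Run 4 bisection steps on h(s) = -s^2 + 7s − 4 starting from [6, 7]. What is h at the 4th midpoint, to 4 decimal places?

0.3398

midpoint 6.5: h = -0.75 < 0 → [6, 6.5]
midpoint 6.25: h = 0.6875 > 0 → [6.25, 6.5]
midpoint 6.375: h = -0.015625 < 0 → [6.25, 6.375]
midpoint 6.3125: h = 0.3398 > 0 → [6.3125, 6.375]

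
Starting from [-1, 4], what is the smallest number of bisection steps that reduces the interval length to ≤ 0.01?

Width after n steps is 5/2^n. Need 2^n ≥ 5/0.01 = 500.
2^8 = 256 < 500 ≤ 2^9 = 512, so n = 9.

9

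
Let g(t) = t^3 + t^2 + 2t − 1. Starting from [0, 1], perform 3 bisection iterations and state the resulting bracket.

midpoint 0.5: g = 0.375 > 0 → [0, 0.5]
midpoint 0.25: g = -0.421875 < 0 → [0.25, 0.5]
midpoint 0.375: g = -0.056641 < 0 → [0.375, 0.5]

[0.375, 0.5]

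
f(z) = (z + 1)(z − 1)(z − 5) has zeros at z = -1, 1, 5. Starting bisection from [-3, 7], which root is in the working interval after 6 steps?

m = 2, f(m) = -9 (−); new bracket [2, 7]
m = 4.5, f(m) = -9.625 (−); new bracket [4.5, 7]
m = 5.75, f(m) = 24.046875 (+); new bracket [4.5, 5.75]
m = 5.125, f(m) = 3.1582 (+); new bracket [4.5, 5.125]
m = 4.8125, f(m) = -4.155 (−); new bracket [4.8125, 5.125]
m = 4.96875, f(m) = -0.7403 (−); new bracket [4.96875, 5.125]

5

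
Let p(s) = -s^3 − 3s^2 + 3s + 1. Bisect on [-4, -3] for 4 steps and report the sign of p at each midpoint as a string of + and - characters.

p(-3.5) = -3.375 < 0, so the root lies in [-4, -3.5]
p(-3.75) = 0.296875 > 0, so the root lies in [-3.75, -3.5]
p(-3.625) = -1.662109 < 0, so the root lies in [-3.75, -3.625]
p(-3.6875) = -0.7141 < 0, so the root lies in [-3.75, -3.6875]

-+--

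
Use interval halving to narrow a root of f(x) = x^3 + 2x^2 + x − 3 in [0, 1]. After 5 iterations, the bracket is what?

[0.84375, 0.875]

midpoint 0.5: f = -1.875 < 0 → [0.5, 1]
midpoint 0.75: f = -0.703125 < 0 → [0.75, 1]
midpoint 0.875: f = 0.076172 > 0 → [0.75, 0.875]
midpoint 0.8125: f = -0.3308 < 0 → [0.8125, 0.875]
midpoint 0.84375: f = -0.1317 < 0 → [0.84375, 0.875]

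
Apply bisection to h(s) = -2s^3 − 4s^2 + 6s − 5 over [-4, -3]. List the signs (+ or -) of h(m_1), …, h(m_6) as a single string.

m = -3.5, h(m) = 10.75 (+); new bracket [-3.5, -3]
m = -3.25, h(m) = 1.90625 (+); new bracket [-3.25, -3]
m = -3.125, h(m) = -1.777344 (−); new bracket [-3.25, -3.125]
m = -3.1875, h(m) = 0.0054 (+); new bracket [-3.1875, -3.125]
m = -3.15625, h(m) = -0.9006 (−); new bracket [-3.1875, -3.15625]
m = -3.171875, h(m) = -0.4513 (−); new bracket [-3.1875, -3.171875]

++-+--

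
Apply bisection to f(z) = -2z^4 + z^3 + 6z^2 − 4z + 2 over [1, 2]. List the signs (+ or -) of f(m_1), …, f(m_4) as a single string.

f(1.5) = 2.75 > 0, so the root lies in [1.5, 2]
f(1.75) = -0.023438 < 0, so the root lies in [1.5, 1.75]
f(1.625) = 1.688965 > 0, so the root lies in [1.625, 1.75]
f(1.6875) = 0.9231 > 0, so the root lies in [1.6875, 1.75]

+-++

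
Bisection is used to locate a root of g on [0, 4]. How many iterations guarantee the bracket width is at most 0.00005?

17

Width after n steps is 4/2^n. Need 2^n ≥ 4/0.00005 = 80000.
2^16 = 65536 < 80000 ≤ 2^17 = 131072, so n = 17.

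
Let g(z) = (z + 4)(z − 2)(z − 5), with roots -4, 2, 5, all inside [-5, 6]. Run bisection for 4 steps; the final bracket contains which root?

-4

midpoint 0.5: g = 30.375 > 0 → [-5, 0.5]
midpoint -2.25: g = 53.921875 > 0 → [-5, -2.25]
midpoint -3.625: g = 18.193359 > 0 → [-5, -3.625]
midpoint -4.3125: g = -18.3704 < 0 → [-4.3125, -3.625]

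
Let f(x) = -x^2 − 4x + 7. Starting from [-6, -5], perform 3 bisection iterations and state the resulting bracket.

midpoint -5.5: f = -1.25 < 0 → [-5.5, -5]
midpoint -5.25: f = 0.4375 > 0 → [-5.5, -5.25]
midpoint -5.375: f = -0.390625 < 0 → [-5.375, -5.25]

[-5.375, -5.25]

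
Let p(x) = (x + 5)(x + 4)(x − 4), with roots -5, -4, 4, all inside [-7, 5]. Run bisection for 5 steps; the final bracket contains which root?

x = -1 gives p = -60, negative; keep [-1, 5]
x = 2 gives p = -84, negative; keep [2, 5]
x = 3.5 gives p = -31.875, negative; keep [3.5, 5]
x = 4.25 gives p = 19.0781, positive; keep [3.5, 4.25]
x = 3.875 gives p = -8.7363, negative; keep [3.875, 4.25]

4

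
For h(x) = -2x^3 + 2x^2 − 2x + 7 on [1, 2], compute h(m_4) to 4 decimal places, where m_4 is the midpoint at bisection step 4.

-0.2905

m = 1.5, h(m) = 1.75 (+); new bracket [1.5, 2]
m = 1.75, h(m) = -1.09375 (−); new bracket [1.5, 1.75]
m = 1.625, h(m) = 0.449219 (+); new bracket [1.625, 1.75]
m = 1.6875, h(m) = -0.2905 (−); new bracket [1.625, 1.6875]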